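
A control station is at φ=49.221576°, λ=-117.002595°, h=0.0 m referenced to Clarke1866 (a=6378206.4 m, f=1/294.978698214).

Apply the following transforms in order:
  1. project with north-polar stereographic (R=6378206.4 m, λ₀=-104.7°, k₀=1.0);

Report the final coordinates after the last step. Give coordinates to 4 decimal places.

E=-1010257.9257 m, N=-4632453.1982 m

start: φ=49.221576°, λ=-117.002595°, h=0.000 m
→ stereo (R=6378206.4, λ₀=-104.7°): E=-1010257.9257, N=-4632453.1982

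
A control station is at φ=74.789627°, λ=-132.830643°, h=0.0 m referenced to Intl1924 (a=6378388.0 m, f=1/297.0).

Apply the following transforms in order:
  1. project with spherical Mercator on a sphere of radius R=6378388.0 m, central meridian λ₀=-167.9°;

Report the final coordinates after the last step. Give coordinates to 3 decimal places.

E=3904056.595 m, N=12842880.054 m

start: φ=74.789627°, λ=-132.830643°, h=0.000 m
→ merc (R=6378388.0, λ₀=-167.9°): E=3904056.5947, N=12842880.0539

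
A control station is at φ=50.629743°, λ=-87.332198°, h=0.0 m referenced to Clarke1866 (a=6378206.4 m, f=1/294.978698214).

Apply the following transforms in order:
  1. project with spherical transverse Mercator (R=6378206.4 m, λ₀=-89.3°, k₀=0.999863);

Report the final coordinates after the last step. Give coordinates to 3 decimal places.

start: φ=50.629743°, λ=-87.332198°, h=0.000 m
→ tm (R=6378206.4, λ₀=-89.3°): E=138929.9602, N=5637211.0456

E=138929.960 m, N=5637211.046 m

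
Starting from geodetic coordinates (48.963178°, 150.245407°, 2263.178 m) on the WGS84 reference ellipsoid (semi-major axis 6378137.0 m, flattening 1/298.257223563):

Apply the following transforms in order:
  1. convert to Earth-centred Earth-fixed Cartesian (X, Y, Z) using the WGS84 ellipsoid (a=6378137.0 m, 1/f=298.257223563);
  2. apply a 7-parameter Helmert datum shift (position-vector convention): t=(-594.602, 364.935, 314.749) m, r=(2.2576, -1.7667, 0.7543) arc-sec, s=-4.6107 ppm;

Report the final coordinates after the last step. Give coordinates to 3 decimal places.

start: φ=48.963178°, λ=150.245407°, h=2263.178 m
→ ECEF (a=6378137.000, f=1/298.257223563): X=-3643672.5360, Y=2082917.9458, Z=4789578.3120
→ Helmert 7p (PV): X=-3644298.9787, Y=2083207.5300, Z=4789862.5668

X=-3644298.979 m, Y=2083207.530 m, Z=4789862.567 m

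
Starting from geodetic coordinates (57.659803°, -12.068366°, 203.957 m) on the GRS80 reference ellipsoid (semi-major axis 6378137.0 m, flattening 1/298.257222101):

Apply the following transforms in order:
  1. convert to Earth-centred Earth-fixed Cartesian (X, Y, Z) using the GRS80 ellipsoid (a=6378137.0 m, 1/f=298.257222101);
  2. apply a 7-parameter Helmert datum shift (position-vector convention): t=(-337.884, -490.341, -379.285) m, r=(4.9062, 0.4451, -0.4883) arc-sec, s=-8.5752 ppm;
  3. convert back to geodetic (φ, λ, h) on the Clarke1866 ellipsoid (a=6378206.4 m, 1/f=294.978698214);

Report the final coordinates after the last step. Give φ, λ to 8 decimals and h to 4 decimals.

φ=57.66124016°, λ=-12.07976864°, h=-192.8048 m

start: φ=57.659803°, λ=-12.068366°, h=203.957 m
→ ECEF (a=6378137.000, f=1/298.257222101): X=3344653.2626, Y=-715100.2465, Z=5365736.4898
→ Helmert 7p (PV): X=3344296.5833, Y=-715720.0012, Z=5365286.9660
→ geod (Bowring, a=6378206.400): φ=57.66124016°, λ=-12.07976864°, h=-192.8048 m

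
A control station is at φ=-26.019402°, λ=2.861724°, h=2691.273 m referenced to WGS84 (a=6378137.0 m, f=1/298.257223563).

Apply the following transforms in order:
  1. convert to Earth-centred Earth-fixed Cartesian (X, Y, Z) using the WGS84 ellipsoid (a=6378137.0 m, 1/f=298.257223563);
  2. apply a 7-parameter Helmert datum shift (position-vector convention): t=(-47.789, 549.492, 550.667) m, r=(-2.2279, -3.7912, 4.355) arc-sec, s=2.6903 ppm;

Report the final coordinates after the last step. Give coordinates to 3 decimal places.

start: φ=-26.019402°, λ=2.861724°, h=2691.273 m
→ ECEF (a=6378137.000, f=1/298.257223563): X=5730642.9752, Y=286463.8432, Z=-2782174.3504
→ Helmert 7p (PV): X=5730655.6922, Y=287105.0501, Z=-2781528.9315

X=5730655.692 m, Y=287105.050 m, Z=-2781528.931 m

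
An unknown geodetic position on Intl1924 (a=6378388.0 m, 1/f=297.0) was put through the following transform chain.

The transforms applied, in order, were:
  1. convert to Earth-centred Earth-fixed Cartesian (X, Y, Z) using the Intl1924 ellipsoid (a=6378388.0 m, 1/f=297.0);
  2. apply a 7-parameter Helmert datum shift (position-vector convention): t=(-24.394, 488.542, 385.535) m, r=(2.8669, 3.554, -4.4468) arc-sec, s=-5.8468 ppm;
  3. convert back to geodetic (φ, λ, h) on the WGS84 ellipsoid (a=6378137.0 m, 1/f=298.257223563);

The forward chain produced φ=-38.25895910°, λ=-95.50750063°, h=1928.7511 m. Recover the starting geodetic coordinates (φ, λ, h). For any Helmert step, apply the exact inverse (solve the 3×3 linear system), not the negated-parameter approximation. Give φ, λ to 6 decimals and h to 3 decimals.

start: φ=-38.258959°, λ=-95.507501°, h=1928.751 m
→ ECEF (a=6378137.000, f=1/298.257223563): X=-481434.7272, Y=-4993039.4493, Z=-3929248.9391
→ Helmert⁻¹: X=-481237.7839, Y=-4993622.1804, Z=-3929596.3349
→ geod (Bowring, a=6378388.000): φ=-38.25908600°, λ=-95.50462300°, h=2368.4480 m

φ=-38.259086°, λ=-95.504623°, h=2368.448 m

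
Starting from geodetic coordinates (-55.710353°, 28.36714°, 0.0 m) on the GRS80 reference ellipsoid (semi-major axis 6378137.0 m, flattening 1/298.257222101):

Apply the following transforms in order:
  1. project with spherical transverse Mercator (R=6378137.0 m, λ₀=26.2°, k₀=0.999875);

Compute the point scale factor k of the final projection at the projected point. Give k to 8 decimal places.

1.00010198

start: φ=-55.710353°, λ=28.367140°, h=0.000 m
→ into tm (λ₀=26.2°): φ=-55.71035300°, λ−λ₀=2.16714000°
scale k = 1.00010198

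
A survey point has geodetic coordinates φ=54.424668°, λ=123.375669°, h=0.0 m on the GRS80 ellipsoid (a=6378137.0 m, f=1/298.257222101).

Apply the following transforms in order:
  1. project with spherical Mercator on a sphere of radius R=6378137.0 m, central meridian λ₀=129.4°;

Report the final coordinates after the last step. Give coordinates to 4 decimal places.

E=-670625.4593 m, N=7250997.1272 m

start: φ=54.424668°, λ=123.375669°, h=0.000 m
→ merc (R=6378137.0, λ₀=129.4°): E=-670625.4593, N=7250997.1272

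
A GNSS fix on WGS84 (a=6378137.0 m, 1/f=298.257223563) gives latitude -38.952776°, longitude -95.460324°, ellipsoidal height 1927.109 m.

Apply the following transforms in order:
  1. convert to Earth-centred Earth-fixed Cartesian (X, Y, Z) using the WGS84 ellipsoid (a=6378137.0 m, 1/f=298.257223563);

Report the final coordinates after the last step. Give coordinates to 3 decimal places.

X=-472748.956 m, Y=-4945579.860 m, Z=-3989452.953 m

start: φ=-38.952776°, λ=-95.460324°, h=1927.109 m
→ ECEF (a=6378137.000, f=1/298.257223563): X=-472748.9555, Y=-4945579.8599, Z=-3989452.9527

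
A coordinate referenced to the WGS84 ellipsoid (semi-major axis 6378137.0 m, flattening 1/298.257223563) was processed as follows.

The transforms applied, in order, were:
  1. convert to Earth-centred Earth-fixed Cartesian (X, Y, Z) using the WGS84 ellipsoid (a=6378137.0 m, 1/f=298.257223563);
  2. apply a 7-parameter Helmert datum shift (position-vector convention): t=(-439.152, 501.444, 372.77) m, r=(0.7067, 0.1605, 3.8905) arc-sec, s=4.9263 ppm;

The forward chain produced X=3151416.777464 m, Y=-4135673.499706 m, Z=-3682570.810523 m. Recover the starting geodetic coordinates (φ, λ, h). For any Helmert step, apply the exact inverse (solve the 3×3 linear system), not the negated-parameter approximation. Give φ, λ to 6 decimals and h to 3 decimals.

start: X=3151416.7775, Y=-4135673.4997, Z=-3682570.8105 m
→ Helmert⁻¹: X=3151765.2522, Y=-4136226.6336, Z=-3682908.8134
→ geod (Bowring, a=6378137.000): φ=-35.48878100°, λ=-52.69294500°, h=1299.2500 m

φ=-35.488781°, λ=-52.692945°, h=1299.250 m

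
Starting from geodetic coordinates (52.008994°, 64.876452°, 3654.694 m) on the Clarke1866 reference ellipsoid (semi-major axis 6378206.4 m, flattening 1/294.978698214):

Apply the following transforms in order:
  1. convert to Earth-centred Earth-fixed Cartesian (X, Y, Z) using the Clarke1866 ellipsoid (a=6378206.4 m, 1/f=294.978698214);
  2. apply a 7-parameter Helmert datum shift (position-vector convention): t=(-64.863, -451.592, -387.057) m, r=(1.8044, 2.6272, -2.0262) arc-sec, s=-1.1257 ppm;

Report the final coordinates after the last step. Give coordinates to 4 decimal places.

start: φ=52.008994°, λ=64.876452°, h=3654.694 m
→ ECEF (a=6378206.400, f=1/294.978698214): X=1671349.4807, Y=3564135.1109, Z=5006095.8756
→ Helmert 7p (PV): X=1671381.5105, Y=3563619.2954, Z=5005713.0742

X=1671381.5105 m, Y=3563619.2954 m, Z=5005713.0742 m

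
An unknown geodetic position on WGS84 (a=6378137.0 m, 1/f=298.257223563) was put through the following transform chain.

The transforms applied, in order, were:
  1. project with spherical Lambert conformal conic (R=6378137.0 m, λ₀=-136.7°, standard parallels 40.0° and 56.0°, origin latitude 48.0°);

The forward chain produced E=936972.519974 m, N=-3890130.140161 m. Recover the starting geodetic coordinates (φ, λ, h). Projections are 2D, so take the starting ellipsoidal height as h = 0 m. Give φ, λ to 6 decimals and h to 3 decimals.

start: E=936972.5200, N=-3890130.1402 m
→ lcc⁻¹: φ=14.18902400°, λ=-129.19105200°

φ=14.189024°, λ=-129.191052°, h=0.000 m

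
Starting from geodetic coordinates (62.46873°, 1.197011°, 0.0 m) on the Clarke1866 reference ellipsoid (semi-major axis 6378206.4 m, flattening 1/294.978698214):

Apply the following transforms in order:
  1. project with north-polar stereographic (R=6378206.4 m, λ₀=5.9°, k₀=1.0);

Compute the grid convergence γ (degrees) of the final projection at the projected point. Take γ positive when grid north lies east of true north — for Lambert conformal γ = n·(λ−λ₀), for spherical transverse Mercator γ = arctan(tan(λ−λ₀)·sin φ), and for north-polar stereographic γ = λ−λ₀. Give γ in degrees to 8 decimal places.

start: φ=62.468730°, λ=1.197011°, h=0.000 m
→ into stereo (λ₀=5.9°): φ=62.46873000°, λ−λ₀=-4.70298900°
convergence γ = -4.70298900°

-4.70298900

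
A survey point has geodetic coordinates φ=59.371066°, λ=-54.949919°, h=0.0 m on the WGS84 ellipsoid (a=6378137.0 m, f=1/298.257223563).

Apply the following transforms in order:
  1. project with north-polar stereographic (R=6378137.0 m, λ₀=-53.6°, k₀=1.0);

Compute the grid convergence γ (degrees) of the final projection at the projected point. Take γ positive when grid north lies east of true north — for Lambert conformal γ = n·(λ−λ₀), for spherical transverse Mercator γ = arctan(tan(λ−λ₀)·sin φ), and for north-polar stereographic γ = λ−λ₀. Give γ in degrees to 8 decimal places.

start: φ=59.371066°, λ=-54.949919°, h=0.000 m
→ into stereo (λ₀=-53.6°): φ=59.37106600°, λ−λ₀=-1.34991900°
convergence γ = -1.34991900°

-1.34991900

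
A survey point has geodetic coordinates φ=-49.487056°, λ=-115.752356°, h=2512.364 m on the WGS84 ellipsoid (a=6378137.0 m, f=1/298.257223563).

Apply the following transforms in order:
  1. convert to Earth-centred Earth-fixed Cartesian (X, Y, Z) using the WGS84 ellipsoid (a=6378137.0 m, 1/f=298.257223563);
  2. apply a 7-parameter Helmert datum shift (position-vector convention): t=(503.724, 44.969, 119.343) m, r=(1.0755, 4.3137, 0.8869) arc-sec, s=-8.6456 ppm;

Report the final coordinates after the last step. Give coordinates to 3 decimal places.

start: φ=-49.487056°, λ=-115.752356°, h=2512.364 m
→ ECEF (a=6378137.000, f=1/298.257223563): X=-1804420.4369, Y=-3740557.6657, Z=-4827831.7940
→ Helmert 7p (PV): X=-1803985.9946, Y=-3740462.9430, Z=-4827652.4790

X=-1803985.995 m, Y=-3740462.943 m, Z=-4827652.479 m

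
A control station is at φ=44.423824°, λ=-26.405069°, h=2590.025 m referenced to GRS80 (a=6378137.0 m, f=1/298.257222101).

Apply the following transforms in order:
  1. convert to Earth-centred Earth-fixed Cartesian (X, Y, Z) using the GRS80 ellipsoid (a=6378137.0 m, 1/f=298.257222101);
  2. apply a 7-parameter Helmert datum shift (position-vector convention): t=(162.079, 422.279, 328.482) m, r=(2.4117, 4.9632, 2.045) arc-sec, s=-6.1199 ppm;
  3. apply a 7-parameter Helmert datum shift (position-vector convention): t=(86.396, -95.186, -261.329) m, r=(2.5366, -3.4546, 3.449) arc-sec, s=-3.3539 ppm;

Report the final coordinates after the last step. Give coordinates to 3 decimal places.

X=4088581.426 m, Y=-2029544.587 m, Z=4443606.125 m

start: φ=44.423824°, λ=-26.405069°, h=2590.025 m
→ ECEF (a=6378137.000, f=1/298.257222101): X=4088285.1266, Y=-2029893.2024, Z=4443659.6588
→ Helmert 7p (PV): X=4088549.2348, Y=-2029469.9239, Z=4443838.8393
→ Helmert 7p (PV): X=4088581.4265, Y=-2029544.5871, Z=4443606.1246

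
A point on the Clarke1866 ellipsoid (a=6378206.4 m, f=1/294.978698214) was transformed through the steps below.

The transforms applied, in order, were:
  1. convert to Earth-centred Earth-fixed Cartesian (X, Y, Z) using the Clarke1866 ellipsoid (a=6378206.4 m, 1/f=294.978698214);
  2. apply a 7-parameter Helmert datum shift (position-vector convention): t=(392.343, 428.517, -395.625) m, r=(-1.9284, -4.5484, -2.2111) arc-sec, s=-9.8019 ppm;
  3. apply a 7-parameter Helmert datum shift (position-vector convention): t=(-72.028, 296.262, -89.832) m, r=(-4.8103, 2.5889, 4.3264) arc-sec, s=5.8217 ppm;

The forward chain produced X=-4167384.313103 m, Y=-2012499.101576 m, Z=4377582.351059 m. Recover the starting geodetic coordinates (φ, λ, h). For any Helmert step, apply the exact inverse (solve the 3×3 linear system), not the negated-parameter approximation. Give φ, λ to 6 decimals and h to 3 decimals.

start: X=-4167384.3131, Y=-2012499.1016, Z=4377582.3511 m
→ Helmert⁻¹: X=-4167385.1869, Y=-2012798.3237, Z=4377547.4510
→ Helmert⁻¹: X=-4167700.2583, Y=-2013332.1820, Z=4378059.0687
→ geod (Bowring, a=6378206.400): φ=43.60127500°, λ=-154.21574600°, h=3109.3590 m

φ=43.601275°, λ=-154.215746°, h=3109.359 m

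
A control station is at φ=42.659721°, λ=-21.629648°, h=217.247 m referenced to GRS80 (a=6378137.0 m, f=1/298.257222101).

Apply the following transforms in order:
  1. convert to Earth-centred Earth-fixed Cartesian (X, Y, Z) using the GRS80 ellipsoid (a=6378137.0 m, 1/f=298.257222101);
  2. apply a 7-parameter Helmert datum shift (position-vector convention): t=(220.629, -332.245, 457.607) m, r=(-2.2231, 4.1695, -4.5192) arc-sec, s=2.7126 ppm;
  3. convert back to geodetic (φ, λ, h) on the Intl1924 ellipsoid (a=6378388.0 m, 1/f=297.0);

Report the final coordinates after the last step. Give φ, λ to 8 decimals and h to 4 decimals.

φ=42.66072151°, λ=-21.63276184°, h=576.0723 m

start: φ=42.659721°, λ=-21.629648°, h=217.247 m
→ ECEF (a=6378137.000, f=1/298.257222101): X=4367019.0363, Y=-1731639.6581, Z=4299926.3914
→ Helmert 7p (PV): X=4367300.4917, Y=-1732025.9365, Z=4300326.0494
→ geod (Bowring, a=6378388.000): φ=42.66072151°, λ=-21.63276184°, h=576.0723 m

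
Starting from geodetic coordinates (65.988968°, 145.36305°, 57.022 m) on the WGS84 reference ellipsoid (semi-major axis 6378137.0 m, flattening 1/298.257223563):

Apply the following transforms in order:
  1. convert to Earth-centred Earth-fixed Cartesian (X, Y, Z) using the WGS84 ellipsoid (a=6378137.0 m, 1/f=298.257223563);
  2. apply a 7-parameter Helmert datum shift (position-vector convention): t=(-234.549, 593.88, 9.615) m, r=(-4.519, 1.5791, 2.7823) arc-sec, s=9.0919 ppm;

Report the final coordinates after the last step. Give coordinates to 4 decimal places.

X=-2141608.8413 m, Y=1479983.3061 m, Z=5803545.5547 m

start: φ=65.988968°, λ=145.363050°, h=57.022 m
→ ECEF (a=6378137.000, f=1/298.257223563): X=-2141379.2992, Y=1479277.7135, Z=5803499.1904
→ Helmert 7p (PV): X=-2141608.8413, Y=1479983.3061, Z=5803545.5547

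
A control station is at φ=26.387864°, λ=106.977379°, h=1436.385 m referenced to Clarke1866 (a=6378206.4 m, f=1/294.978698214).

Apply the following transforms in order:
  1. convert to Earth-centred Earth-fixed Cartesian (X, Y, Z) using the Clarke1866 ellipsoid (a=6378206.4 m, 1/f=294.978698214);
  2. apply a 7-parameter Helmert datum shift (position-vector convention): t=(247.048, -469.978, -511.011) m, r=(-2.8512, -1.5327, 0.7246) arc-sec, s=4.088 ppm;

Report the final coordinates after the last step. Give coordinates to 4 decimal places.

start: φ=26.387864°, λ=106.977379°, h=1436.385 m
→ ECEF (a=6378206.400, f=1/294.978698214): X=-1669839.9984, Y=5469522.9715, Z=2818099.7655
→ Helmert 7p (PV): X=-1669639.9316, Y=5469108.4416, Z=2817512.2611

X=-1669639.9316 m, Y=5469108.4416 m, Z=2817512.2611 m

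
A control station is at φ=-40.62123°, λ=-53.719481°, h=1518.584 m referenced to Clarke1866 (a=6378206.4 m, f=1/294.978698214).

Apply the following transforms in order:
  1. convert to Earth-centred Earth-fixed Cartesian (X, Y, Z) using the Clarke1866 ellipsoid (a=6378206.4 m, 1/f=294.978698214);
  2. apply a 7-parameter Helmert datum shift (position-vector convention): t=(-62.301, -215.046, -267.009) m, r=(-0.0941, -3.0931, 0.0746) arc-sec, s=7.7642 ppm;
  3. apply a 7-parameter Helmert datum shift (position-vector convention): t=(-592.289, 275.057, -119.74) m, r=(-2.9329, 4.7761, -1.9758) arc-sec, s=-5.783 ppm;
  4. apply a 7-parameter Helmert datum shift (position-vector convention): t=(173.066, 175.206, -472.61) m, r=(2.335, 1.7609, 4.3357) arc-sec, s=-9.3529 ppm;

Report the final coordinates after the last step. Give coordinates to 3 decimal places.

start: φ=-40.621230°, λ=-53.719481°, h=1518.584 m
→ ECEF (a=6378206.400, f=1/294.978698214): X=2869557.9935, Y=-3909214.9427, Z=-4131377.1966
→ Helmert 7p (PV): X=2869581.3399, Y=-3909461.1876, Z=-4131631.4674
→ Helmert 7p (PV): X=2868839.3396, Y=-3909249.7573, Z=-4131738.1708
→ Helmert 7p (PV): X=2869032.4729, Y=-3908930.9134, Z=-4132240.8822

X=2869032.473 m, Y=-3908930.913 m, Z=-4132240.882 m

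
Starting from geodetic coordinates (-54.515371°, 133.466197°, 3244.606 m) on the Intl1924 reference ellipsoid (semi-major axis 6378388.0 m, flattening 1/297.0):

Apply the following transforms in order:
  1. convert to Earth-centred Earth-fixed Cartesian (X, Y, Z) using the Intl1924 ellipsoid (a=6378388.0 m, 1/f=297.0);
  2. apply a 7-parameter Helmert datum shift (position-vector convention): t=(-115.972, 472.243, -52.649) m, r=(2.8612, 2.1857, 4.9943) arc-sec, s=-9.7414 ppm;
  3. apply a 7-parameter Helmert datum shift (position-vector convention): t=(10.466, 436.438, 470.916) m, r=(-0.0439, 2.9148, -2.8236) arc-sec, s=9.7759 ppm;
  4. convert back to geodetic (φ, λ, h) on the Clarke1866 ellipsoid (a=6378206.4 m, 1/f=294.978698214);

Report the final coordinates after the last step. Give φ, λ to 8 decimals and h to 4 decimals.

start: φ=-54.515371°, λ=133.466197°, h=3244.606 m
→ ECEF (a=6378388.000, f=1/297.0): X=-2554077.4847, Y=2694618.1815, Z=-5173000.3481
→ Helmert 7p (PV): X=-2554288.6362, Y=2695074.0902, Z=-5172938.1627
→ Helmert 7p (PV): X=-2554339.3483, Y=2695570.7405, Z=-5172482.2945
→ geod (Bowring, a=6378206.400): φ=-54.50754466°, λ=133.45901904°, h=3607.3880 m

φ=-54.50754466°, λ=133.45901904°, h=3607.3880 m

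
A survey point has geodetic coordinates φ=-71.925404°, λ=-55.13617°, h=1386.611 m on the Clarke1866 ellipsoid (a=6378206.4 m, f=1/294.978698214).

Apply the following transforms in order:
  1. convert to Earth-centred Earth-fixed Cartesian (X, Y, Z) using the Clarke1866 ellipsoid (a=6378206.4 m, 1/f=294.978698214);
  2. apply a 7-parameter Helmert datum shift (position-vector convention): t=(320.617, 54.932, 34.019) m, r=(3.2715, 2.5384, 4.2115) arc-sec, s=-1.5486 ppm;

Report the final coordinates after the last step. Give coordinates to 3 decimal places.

start: φ=-71.925404°, λ=-55.136170°, h=1386.611 m
→ ECEF (a=6378206.400, f=1/294.978698214): X=1134899.2477, Y=-1629030.5189, Z=-6042245.0712
→ Helmert 7p (PV): X=1135177.0097, Y=-1628854.0579, Z=-6042241.4993

X=1135177.010 m, Y=-1628854.058 m, Z=-6042241.499 m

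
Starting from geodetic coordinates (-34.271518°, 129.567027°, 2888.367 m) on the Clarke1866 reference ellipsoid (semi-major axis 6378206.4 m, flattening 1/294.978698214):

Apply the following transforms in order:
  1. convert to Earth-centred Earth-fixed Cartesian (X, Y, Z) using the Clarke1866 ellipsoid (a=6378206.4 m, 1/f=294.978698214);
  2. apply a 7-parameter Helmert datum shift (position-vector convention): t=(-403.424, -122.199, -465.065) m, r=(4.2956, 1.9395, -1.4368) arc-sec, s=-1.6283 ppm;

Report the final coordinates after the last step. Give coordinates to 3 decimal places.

X=-3362936.422 m, Y=4069339.376 m, Z=-3573158.901 m

start: φ=-34.271518°, λ=129.567027°, h=2888.367 m
→ ECEF (a=6378206.400, f=1/294.978698214): X=-3362533.2250, Y=4069370.3728, Z=-3572816.0183
→ Helmert 7p (PV): X=-3362936.4224, Y=4069339.3764, Z=-3573158.9008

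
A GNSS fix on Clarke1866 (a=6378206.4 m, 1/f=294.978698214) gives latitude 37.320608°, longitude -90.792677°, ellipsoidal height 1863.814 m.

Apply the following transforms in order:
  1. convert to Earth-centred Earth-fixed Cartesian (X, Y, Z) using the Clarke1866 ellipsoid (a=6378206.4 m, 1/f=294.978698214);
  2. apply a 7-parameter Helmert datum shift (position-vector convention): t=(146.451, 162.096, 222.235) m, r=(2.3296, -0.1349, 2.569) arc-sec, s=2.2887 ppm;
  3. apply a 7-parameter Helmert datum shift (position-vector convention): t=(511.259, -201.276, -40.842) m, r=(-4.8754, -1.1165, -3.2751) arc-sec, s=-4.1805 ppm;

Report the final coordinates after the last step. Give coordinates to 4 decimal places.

X=-69663.0299 m, Y=-5079603.0284 m, Z=3846922.8304 m

start: φ=37.320608°, λ=-90.792677°, h=1863.814 m
→ ECEF (a=6378206.400, f=1/294.978698214): X=-70280.1467, Y=-5079621.1758, Z=3846686.4491
→ Helmert 7p (PV): X=-70073.1062, Y=-5079515.0263, Z=3846860.0715
→ Helmert 7p (PV): X=-69663.0299, Y=-5079603.0284, Z=3846922.8304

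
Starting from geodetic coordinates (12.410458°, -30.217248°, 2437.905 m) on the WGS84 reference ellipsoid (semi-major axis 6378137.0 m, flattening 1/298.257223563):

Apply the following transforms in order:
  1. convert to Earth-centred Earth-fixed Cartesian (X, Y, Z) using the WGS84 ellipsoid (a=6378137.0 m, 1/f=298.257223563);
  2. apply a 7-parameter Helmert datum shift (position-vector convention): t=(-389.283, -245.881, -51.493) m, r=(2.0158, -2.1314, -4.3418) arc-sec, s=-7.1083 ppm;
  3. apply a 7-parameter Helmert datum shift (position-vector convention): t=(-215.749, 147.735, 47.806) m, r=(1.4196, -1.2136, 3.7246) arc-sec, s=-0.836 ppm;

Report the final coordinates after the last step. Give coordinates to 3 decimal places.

start: φ=12.410458°, λ=-30.217248°, h=2437.905 m
→ ECEF (a=6378137.000, f=1/298.257223563): X=5385600.0263, Y=-3136664.8797, Z=1362306.5101
→ Helmert 7p (PV): X=5385092.3586, Y=-3137015.1420, Z=1362270.3301
→ Helmert 7p (PV): X=5384920.7387, Y=-3136776.9196, Z=1362327.0913

X=5384920.739 m, Y=-3136776.920 m, Z=1362327.091 m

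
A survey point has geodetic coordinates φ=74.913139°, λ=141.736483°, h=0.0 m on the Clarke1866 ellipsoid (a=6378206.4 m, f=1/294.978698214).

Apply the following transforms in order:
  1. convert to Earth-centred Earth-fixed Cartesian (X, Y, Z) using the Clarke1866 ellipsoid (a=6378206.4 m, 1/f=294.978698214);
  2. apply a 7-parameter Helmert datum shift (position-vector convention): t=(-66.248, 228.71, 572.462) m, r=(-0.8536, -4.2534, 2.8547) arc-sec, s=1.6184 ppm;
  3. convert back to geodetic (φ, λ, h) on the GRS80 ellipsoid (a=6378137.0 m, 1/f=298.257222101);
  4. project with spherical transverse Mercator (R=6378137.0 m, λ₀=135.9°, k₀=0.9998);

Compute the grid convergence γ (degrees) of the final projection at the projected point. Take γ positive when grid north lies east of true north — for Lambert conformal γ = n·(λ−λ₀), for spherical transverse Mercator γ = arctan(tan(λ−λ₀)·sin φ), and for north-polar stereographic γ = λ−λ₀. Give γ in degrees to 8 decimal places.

start: φ=74.913139°, λ=141.736483°, h=0.000 m
→ ECEF (a=6378206.400, f=1/294.978698214): X=-1307625.1754, Y=1031348.8701, Z=6136070.9597
→ Helmert 7p (PV): X=-1307834.3461, Y=1031586.5451, Z=6136622.1195
→ geod (Bowring, a=6378137.000): φ=74.91065603°, λ=141.73451960°, h=460.8815 m
→ into tm (λ₀=135.9°): φ=74.91065603°, λ−λ₀=5.83451960°
convergence γ = 5.63466899°

5.63466899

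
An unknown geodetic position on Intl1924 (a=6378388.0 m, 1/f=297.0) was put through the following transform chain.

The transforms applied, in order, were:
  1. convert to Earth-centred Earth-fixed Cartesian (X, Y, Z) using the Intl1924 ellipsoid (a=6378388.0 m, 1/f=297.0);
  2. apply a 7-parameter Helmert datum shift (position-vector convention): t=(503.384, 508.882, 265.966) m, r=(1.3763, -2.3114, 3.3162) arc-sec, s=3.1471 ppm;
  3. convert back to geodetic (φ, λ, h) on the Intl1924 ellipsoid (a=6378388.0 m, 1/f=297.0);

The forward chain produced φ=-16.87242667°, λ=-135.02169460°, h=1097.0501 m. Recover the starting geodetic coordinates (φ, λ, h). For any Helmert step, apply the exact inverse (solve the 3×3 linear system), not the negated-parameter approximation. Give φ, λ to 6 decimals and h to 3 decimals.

start: φ=-16.872427°, λ=-135.021695°, h=1097.050 m
→ ECEF (a=6378388.000, f=1/297.0): X=-4319652.1115, Y=-4316382.1445, Z=-1839667.9703
→ Helmert⁻¹: X=-4320231.9201, Y=-4316820.2591, Z=-1839850.9294
→ geod (Bowring, a=6378388.000): φ=-16.87212100°, λ=-135.02263200°, h=1838.9860 m

φ=-16.872121°, λ=-135.022632°, h=1838.986 m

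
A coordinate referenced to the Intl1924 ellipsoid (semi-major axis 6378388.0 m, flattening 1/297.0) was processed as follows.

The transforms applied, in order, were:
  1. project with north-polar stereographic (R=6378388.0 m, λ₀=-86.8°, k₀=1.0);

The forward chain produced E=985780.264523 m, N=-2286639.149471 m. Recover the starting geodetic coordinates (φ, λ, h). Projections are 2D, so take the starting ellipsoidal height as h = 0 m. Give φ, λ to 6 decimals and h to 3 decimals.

start: E=985780.2645, N=-2286639.1495 m
→ stereo⁻¹: φ=67.90990300°, λ=-63.47891200°

φ=67.909903°, λ=-63.478912°, h=0.000 m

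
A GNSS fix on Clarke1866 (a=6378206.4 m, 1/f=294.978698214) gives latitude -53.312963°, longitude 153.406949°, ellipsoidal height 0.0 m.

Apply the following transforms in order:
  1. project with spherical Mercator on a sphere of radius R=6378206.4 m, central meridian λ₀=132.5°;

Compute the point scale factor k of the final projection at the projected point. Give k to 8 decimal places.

1.67379779

start: φ=-53.312963°, λ=153.406949°, h=0.000 m
→ into merc (λ₀=132.5°): φ=-53.31296300°, λ−λ₀=20.90694900°
scale k = 1.67379779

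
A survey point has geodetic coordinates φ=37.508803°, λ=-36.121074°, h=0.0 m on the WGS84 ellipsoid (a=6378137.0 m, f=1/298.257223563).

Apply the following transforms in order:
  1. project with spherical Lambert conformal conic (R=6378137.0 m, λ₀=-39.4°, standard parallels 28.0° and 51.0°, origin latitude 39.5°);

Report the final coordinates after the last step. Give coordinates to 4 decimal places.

E=283881.3977 m, N=-212060.3443 m

start: φ=37.508803°, λ=-36.121074°, h=0.000 m
→ lcc (R=6378137.0, λ₀=-39.4°): E=283881.3977, N=-212060.3443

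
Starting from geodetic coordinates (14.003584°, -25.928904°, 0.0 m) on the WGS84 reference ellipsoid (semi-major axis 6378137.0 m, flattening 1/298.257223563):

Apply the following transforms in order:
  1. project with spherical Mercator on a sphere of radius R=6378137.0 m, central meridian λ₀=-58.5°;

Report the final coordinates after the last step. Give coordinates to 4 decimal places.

E=3625797.8213 m, N=1574627.7343 m

start: φ=14.003584°, λ=-25.928904°, h=0.000 m
→ merc (R=6378137.0, λ₀=-58.5°): E=3625797.8213, N=1574627.7343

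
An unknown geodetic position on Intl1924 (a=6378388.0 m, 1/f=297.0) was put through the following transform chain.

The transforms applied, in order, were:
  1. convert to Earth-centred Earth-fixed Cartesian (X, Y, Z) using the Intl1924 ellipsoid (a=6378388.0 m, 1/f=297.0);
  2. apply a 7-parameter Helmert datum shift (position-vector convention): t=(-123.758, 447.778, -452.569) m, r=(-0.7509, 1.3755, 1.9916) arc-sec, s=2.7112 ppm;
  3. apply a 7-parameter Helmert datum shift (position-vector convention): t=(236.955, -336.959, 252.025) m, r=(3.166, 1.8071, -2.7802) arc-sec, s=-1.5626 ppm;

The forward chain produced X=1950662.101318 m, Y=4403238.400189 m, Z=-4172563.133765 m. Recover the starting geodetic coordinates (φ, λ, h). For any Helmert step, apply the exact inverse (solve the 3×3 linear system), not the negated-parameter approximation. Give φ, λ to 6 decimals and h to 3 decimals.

φ=-41.096726°, λ=66.106339°, h=2714.160 m

start: X=1950662.1013, Y=4403238.4002, Z=-4172563.1338 m
→ Helmert⁻¹: X=1950405.3984, Y=4403544.4791, Z=-4172872.1825
→ Helmert⁻¹: X=1950594.2063, Y=4403081.1188, Z=-4172379.2642
→ geod (Bowring, a=6378388.000): φ=-41.09672600°, λ=66.10633900°, h=2714.1600 m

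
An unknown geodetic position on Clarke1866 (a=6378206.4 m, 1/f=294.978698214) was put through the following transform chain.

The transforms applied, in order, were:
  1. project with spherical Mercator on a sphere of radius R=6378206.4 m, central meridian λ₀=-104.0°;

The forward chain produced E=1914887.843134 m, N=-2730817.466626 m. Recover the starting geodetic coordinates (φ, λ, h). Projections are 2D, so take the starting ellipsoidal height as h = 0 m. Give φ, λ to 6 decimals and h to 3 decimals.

start: E=1914887.8431, N=-2730817.4666 m
→ merc⁻¹: φ=-23.81423200°, λ=-86.79845700°

φ=-23.814232°, λ=-86.798457°, h=0.000 m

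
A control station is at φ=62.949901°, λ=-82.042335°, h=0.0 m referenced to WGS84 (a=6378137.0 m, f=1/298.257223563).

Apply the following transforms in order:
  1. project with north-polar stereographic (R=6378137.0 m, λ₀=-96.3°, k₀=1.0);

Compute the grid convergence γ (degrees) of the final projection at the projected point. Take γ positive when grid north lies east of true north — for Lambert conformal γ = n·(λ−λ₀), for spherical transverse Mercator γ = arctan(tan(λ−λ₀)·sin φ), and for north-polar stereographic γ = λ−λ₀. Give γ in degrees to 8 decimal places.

start: φ=62.949901°, λ=-82.042335°, h=0.000 m
→ into stereo (λ₀=-96.3°): φ=62.94990100°, λ−λ₀=14.25766500°
convergence γ = 14.25766500°

14.25766500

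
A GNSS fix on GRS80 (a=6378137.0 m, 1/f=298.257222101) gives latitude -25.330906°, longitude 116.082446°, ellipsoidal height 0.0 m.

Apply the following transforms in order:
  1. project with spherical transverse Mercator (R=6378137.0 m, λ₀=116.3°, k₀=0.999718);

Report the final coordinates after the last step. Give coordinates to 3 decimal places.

E=-21883.346 m, N=-2819046.142 m

start: φ=-25.330906°, λ=116.082446°, h=0.000 m
→ tm (R=6378137.0, λ₀=116.3°): E=-21883.3462, N=-2819046.1423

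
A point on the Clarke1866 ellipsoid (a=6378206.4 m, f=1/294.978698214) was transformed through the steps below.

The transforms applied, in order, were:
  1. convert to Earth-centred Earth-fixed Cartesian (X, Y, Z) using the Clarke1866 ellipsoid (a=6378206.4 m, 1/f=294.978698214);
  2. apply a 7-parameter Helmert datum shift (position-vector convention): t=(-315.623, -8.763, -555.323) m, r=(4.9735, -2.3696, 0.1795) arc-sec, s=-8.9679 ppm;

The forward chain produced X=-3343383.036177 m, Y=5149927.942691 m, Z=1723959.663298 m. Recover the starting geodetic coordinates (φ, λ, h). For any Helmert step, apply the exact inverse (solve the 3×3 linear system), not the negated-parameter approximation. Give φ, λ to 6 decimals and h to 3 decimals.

start: X=-3343383.0362, Y=5149927.9427, Z=1723959.6633 m
→ Helmert⁻¹: X=-3343073.1013, Y=5150027.3797, Z=1724444.6789
→ geod (Bowring, a=6378206.400): φ=15.78933400°, λ=122.98909200°, h=891.6210 m

φ=15.789334°, λ=122.989092°, h=891.621 m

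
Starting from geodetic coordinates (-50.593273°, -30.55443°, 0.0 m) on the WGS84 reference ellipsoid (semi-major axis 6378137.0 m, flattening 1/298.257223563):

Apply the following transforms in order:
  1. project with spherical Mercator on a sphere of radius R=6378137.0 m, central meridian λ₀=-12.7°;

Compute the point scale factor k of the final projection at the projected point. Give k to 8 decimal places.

1.57524661

start: φ=-50.593273°, λ=-30.554430°, h=0.000 m
→ into merc (λ₀=-12.7°): φ=-50.59327300°, λ−λ₀=-17.85443000°
scale k = 1.57524661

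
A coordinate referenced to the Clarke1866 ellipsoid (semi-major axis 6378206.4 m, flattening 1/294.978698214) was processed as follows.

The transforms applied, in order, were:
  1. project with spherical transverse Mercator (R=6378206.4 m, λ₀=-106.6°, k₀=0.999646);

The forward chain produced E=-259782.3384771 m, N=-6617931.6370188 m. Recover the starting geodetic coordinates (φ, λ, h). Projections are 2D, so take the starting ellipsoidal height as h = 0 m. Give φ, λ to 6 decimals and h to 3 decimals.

φ=-59.389807°, λ=-111.186987°, h=0.000 m

start: E=-259782.3385, N=-6617931.6370 m
→ tm⁻¹: φ=-59.38980700°, λ=-111.18698700°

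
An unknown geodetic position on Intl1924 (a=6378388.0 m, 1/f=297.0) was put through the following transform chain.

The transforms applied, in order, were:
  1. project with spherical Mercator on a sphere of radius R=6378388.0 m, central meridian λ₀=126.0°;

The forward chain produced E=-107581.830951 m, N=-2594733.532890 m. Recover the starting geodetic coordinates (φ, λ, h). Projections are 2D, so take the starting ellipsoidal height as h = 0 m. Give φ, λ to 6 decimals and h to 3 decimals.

start: E=-107581.8310, N=-2594733.5329 m
→ merc⁻¹: φ=-22.69049100°, λ=125.03361400°

φ=-22.690491°, λ=125.033614°, h=0.000 m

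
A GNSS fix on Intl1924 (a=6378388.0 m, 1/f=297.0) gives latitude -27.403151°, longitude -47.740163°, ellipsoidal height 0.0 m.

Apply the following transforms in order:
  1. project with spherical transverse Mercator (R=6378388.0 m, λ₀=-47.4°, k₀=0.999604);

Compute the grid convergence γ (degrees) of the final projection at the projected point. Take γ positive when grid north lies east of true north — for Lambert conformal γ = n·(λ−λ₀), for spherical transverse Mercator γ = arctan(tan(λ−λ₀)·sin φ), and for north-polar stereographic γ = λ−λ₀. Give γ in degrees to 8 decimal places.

0.15656100

start: φ=-27.403151°, λ=-47.740163°, h=0.000 m
→ into tm (λ₀=-47.4°): φ=-27.40315100°, λ−λ₀=-0.34016300°
convergence γ = 0.15656100°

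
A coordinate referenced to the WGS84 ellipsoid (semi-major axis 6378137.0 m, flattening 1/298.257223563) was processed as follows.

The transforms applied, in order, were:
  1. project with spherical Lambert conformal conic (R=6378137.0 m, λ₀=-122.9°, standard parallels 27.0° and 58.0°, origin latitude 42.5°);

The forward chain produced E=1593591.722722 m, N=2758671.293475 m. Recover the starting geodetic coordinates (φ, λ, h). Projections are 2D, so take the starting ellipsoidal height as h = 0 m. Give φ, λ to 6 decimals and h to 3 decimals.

start: E=1593591.7227, N=2758671.2935 m
→ lcc⁻¹: φ=64.69081500°, λ=-90.13439700°

φ=64.690815°, λ=-90.134397°, h=0.000 m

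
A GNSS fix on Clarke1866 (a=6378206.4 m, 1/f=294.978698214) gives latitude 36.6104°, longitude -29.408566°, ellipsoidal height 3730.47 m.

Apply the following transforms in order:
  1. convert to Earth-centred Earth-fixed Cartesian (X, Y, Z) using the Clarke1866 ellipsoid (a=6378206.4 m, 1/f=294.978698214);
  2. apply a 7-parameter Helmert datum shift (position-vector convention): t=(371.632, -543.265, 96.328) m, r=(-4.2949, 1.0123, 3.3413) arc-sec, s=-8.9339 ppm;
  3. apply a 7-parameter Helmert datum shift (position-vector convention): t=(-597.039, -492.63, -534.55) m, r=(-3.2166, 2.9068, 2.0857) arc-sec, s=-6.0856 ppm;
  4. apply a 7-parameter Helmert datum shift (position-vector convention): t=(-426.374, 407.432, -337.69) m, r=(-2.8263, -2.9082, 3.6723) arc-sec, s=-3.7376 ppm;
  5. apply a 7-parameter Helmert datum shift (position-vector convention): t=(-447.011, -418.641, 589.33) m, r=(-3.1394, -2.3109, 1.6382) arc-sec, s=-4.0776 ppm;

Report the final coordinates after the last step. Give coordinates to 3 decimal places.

X=4466997.302 m, Y=-2519029.682 m, Z=3784728.414 m

start: φ=36.610400°, λ=-29.408566°, h=3730.470 m
→ ECEF (a=6378206.400, f=1/294.978698214): X=4468090.8343, Y=-2518519.9623, Z=3784808.6942
→ Helmert 7p (PV): X=4468481.9210, Y=-2518889.5412, Z=3784901.7217
→ Helmert 7p (PV): X=4467936.4975, Y=-2519262.6349, Z=3784320.4469
→ Helmert 7p (PV): X=4467484.9202, Y=-2518714.3873, Z=3784066.1270
→ Helmert 7p (PV): X=4466997.3018, Y=-2519029.6822, Z=3784728.4139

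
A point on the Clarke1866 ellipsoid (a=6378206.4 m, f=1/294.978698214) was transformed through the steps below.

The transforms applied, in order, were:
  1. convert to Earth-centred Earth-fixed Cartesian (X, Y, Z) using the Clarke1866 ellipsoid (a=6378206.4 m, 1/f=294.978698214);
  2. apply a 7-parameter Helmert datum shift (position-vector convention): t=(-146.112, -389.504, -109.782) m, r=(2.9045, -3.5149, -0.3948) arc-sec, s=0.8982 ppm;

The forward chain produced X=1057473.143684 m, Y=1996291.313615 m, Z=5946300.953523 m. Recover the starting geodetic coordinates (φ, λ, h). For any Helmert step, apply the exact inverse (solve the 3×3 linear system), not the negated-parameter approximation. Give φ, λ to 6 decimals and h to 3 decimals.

φ=69.322119°, λ=62.089170°, h=1912.201 m

start: X=1057473.1437, Y=1996291.3136, Z=5946300.9535 m
→ Helmert⁻¹: X=1057715.8141, Y=1996764.7819, Z=5946359.2530
→ geod (Bowring, a=6378206.400): φ=69.32211900°, λ=62.08917000°, h=1912.2010 m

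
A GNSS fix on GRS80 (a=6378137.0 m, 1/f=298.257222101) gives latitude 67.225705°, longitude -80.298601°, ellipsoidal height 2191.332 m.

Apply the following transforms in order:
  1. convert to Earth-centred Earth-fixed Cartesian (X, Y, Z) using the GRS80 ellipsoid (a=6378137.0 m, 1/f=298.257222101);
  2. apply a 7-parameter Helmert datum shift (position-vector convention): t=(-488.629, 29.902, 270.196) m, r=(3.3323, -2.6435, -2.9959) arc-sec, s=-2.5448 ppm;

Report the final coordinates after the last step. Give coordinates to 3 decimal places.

start: φ=67.225705°, λ=-80.298601°, h=2191.332 m
→ ECEF (a=6378137.000, f=1/298.257222101): X=417389.8761, Y=-2441472.4014, Z=5860223.4148
→ Helmert 7p (PV): X=416789.6190, Y=-2441537.0230, Z=5860444.6040

X=416789.619 m, Y=-2441537.023 m, Z=5860444.604 m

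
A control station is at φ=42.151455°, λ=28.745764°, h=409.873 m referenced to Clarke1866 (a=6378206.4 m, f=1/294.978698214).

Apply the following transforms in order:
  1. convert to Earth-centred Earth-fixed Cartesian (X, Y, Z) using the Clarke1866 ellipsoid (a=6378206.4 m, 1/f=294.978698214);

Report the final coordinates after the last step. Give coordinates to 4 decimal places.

start: φ=42.151455°, λ=28.745764°, h=409.873 m
→ ECEF (a=6378206.400, f=1/294.978698214): X=4152487.1616, Y=2277733.0796, Z=4258165.1515

X=4152487.1616 m, Y=2277733.0796 m, Z=4258165.1515 m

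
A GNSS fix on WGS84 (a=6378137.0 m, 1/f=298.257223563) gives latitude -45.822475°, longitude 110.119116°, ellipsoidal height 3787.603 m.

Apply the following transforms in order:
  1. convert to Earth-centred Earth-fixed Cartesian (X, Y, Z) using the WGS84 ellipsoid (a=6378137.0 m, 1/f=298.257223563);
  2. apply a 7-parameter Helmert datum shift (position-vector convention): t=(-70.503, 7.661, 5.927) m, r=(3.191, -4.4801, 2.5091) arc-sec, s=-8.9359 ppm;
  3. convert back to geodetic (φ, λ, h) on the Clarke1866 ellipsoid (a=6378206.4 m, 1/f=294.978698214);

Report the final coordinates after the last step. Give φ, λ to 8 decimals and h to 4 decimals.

φ=-45.82397121°, λ=110.11912427°, h=3800.9579 m

start: φ=-45.822475°, λ=110.119116°, h=3787.603 m
→ ECEF (a=6378137.000, f=1/298.257223563): X=-1532445.1734, Y=4183278.0484, Z=-4554235.1013
→ Helmert 7p (PV): X=-1532453.9518, Y=4183300.1420, Z=-4554157.0463
→ geod (Bowring, a=6378206.400): φ=-45.82397121°, λ=110.11912427°, h=3800.9579 m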